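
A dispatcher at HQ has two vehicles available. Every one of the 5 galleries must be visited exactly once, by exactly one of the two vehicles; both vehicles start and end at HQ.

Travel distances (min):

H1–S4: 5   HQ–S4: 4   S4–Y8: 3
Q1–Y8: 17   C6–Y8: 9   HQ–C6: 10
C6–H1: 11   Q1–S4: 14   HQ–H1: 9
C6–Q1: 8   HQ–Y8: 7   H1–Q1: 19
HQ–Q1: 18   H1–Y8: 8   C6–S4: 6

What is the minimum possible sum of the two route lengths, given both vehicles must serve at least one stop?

60 min — the smallest possible combined total.

Try each way of splitting the stops between the two vehicles (each non-empty) and, for each split, find the best tour for each vehicle:
  {C6} + {H1, Q1, S4, Y8}: 20 + 52 = 72
  {H1} + {C6, Q1, S4, Y8}: 18 + 42 = 60
  {C6, H1} + {Q1, S4, Y8}: 30 + 42 = 72
  {Q1} + {C6, H1, S4, Y8}: 36 + 36 = 72
  {C6, Q1} + {H1, S4, Y8}: 36 + 24 = 60
  {H1, Q1} + {C6, S4, Y8}: 46 + 26 = 72
  … (15 splits in total)
Best: vehicle 1 HQ → H1 → HQ = 18; vehicle 2 HQ → C6 → Q1 → S4 → Y8 → HQ = 42; combined 60.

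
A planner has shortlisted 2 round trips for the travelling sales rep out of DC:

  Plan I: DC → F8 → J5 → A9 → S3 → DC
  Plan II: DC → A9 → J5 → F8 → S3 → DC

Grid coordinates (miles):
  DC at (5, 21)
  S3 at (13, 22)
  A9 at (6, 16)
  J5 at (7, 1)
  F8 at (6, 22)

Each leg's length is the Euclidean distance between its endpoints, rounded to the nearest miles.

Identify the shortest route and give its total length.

Shortest is Plan I, total 54 miles.

Plan I: 1 + 21 + 15 + 9 + 8 = 54
Plan II: 5 + 15 + 21 + 7 + 8 = 56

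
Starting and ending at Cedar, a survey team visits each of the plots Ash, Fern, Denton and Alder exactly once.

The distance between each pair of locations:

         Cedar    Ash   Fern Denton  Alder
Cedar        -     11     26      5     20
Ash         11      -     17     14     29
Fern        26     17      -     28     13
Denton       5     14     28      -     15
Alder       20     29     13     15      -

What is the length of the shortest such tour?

Shortest round trip = 61.

Cedar-Ash-Fern-Denton-Alder-Cedar: 11+17+28+15+20 = 91
Cedar-Ash-Fern-Alder-Denton-Cedar: 11+17+13+15+5 = 61
Cedar-Ash-Denton-Fern-Alder-Cedar: 11+14+28+13+20 = 86
Cedar-Ash-Denton-Alder-Fern-Cedar: 11+14+15+13+26 = 79
Cedar-Ash-Alder-Fern-Denton-Cedar: 11+29+13+28+5 = 86
Cedar-Ash-Alder-Denton-Fern-Cedar: 11+29+15+28+26 = 109
Cedar-Fern-Ash-Denton-Alder-Cedar: 26+17+14+15+20 = 92
Cedar-Fern-Ash-Alder-Denton-Cedar: 26+17+29+15+5 = 92
Cedar-Fern-Denton-Ash-Alder-Cedar: 26+28+14+29+20 = 117
Cedar-Fern-Alder-Ash-Denton-Cedar: 26+13+29+14+5 = 87
Cedar-Denton-Ash-Fern-Alder-Cedar: 5+14+17+13+20 = 69
Cedar-Denton-Fern-Ash-Alder-Cedar: 5+28+17+29+20 = 99
The minimum is 61.
One optimal route: Cedar → Ash → Fern → Alder → Denton → Cedar (or its reverse).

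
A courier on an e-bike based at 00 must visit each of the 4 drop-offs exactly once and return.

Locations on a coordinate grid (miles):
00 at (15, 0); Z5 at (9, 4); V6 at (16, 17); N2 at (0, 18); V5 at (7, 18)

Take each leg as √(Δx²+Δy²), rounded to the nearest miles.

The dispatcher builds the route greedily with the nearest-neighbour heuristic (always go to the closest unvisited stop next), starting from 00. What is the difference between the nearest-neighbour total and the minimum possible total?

The nearest-neighbour route is 4 miles longer than optimal.

00: Z5=7, V6=17, V5=20, N2=23 ⇒ Z5
Z5: V5=14, V6=15, N2=17 ⇒ V5
V5: N2=7, V6=9 ⇒ N2
N2: V6=16 ⇒ V6
NN route 00 → Z5 → V5 → N2 → V6 → 00 costs 61.
Optimal: 00 → Z5 → N2 → V5 → V6 → 00 costs 57 (by enumerating all 12 distinct tours).
Excess = 61 − 57 = 4.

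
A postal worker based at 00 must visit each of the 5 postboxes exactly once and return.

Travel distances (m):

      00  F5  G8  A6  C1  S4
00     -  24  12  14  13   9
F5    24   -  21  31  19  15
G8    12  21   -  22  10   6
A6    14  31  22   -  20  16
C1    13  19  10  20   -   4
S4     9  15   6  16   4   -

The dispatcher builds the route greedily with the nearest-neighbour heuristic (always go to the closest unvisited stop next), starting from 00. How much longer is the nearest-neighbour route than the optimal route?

From 00: S4=9, G8=12, C1=13, A6=14, F5=24 → choose S4 (9).
From S4: C1=4, G8=6, F5=15, A6=16 → choose C1 (4).
From C1: G8=10, F5=19, A6=20 → choose G8 (10).
From G8: F5=21, A6=22 → choose F5 (21).
From F5: A6=31 → choose A6 (31).
NN route 00 → S4 → C1 → G8 → F5 → A6 → 00 costs 89.
Optimal: 00 → G8 → F5 → C1 → S4 → A6 → 00 costs 86 (by enumerating all 60 distinct tours).
Excess = 89 − 86 = 3.

The nearest-neighbour route is 3 m longer than optimal.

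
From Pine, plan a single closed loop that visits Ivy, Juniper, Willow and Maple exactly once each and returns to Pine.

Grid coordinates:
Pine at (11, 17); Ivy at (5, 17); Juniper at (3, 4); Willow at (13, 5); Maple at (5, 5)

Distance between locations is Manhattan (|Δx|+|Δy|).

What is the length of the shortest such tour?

Shortest round trip = 46.

Pine-Ivy-Juniper-Willow-Maple-Pine: 6+15+11+8+18 = 58
Pine-Ivy-Juniper-Maple-Willow-Pine: 6+15+3+8+14 = 46
Pine-Ivy-Willow-Juniper-Maple-Pine: 6+20+11+3+18 = 58
Pine-Ivy-Willow-Maple-Juniper-Pine: 6+20+8+3+21 = 58
Pine-Ivy-Maple-Juniper-Willow-Pine: 6+12+3+11+14 = 46
Pine-Ivy-Maple-Willow-Juniper-Pine: 6+12+8+11+21 = 58
Pine-Juniper-Ivy-Willow-Maple-Pine: 21+15+20+8+18 = 82
Pine-Juniper-Ivy-Maple-Willow-Pine: 21+15+12+8+14 = 70
Pine-Juniper-Willow-Ivy-Maple-Pine: 21+11+20+12+18 = 82
Pine-Juniper-Maple-Ivy-Willow-Pine: 21+3+12+20+14 = 70
Pine-Willow-Ivy-Juniper-Maple-Pine: 14+20+15+3+18 = 70
Pine-Willow-Juniper-Ivy-Maple-Pine: 14+11+15+12+18 = 70
The minimum is 46.
One optimal route: Pine → Ivy → Juniper → Maple → Willow → Pine (or its reverse).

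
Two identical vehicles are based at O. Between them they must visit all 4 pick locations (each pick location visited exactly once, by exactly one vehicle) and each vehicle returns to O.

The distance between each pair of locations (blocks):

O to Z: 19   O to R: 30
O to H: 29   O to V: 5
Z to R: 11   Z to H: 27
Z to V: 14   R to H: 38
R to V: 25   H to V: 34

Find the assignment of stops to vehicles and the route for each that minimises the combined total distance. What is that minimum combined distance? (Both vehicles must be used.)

107 blocks — the smallest possible combined total.

Try each way of splitting the stops between the two vehicles (each non-empty) and, for each split, find the best tour for each vehicle:
  {Z} + {R, H, V}: 38 + 97 = 135
  {R} + {Z, H, V}: 60 + 75 = 135
  {Z, R} + {H, V}: 60 + 68 = 128
  {H} + {Z, R, V}: 58 + 60 = 118
  {Z, H} + {R, V}: 75 + 60 = 135
  {R, H} + {Z, V}: 97 + 38 = 135
  … (7 splits in total)
  {Z, R, H} + {V}: 97 + 10 = 107  ← best
Best: vehicle 1 O → Z → R → H → O = 97; vehicle 2 O → V → O = 10; combined 107.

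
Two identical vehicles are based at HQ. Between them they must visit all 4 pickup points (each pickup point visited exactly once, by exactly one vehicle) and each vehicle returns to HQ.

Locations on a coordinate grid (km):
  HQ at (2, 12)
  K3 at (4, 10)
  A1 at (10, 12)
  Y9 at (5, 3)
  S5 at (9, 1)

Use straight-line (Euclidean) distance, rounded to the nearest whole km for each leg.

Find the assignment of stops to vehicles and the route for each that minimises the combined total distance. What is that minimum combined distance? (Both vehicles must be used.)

Check every non-empty split of the stops between the two vehicles; for each half take its own optimal tour:
  {K3} + {A1, Y9, S5}: 6 + 32 = 38
  {A1} + {K3, Y9, S5}: 16 + 26 = 42
  {K3, A1} + {Y9, S5}: 17 + 26 = 43
  {Y9} + {K3, A1, S5}: 18 + 32 = 50
  {K3, Y9} + {A1, S5}: 19 + 32 = 51
  {A1, Y9} + {K3, S5}: 27 + 26 = 53
  … (7 splits in total)
Best: vehicle 1 HQ → K3 → HQ = 6; vehicle 2 HQ → A1 → S5 → Y9 → HQ = 32; combined 38.

38 km — the smallest possible combined total.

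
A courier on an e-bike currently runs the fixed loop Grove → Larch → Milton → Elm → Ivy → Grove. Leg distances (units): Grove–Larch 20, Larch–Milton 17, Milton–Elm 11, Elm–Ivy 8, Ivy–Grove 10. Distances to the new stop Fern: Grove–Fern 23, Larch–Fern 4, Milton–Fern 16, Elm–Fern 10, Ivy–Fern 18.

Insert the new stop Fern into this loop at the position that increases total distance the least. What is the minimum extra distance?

Minimum extra distance: 3, inserting Fern between Larch and Milton.

Insertion cost between consecutive stops i–j is d(i,Fern) + d(Fern,j) − d(i,j):
  between Grove and Larch: 23 + 4 − 20 = 7
  between Larch and Milton: 4 + 16 − 17 = 3
  between Milton and Elm: 16 + 10 − 11 = 15
  between Elm and Ivy: 10 + 18 − 8 = 20
  between Ivy and Grove: 18 + 23 − 10 = 31
Cheapest insertion is between Larch and Milton, adding 3.
New total = 66 + 3 = 69.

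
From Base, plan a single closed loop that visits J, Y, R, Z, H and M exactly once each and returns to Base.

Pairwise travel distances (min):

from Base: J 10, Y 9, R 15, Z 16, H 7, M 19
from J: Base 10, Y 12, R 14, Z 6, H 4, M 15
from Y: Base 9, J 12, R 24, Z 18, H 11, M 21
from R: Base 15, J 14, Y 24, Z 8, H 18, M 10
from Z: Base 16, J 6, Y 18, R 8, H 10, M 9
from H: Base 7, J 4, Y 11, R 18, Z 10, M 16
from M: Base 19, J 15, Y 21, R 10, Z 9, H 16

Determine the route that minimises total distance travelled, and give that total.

Shortest round trip = 64 min.

Base→J→Y→R→Z→H→M→Base: 10+12+24+8+10+16+19 = 99
Base→J→Y→R→Z→M→H→Base: 10+12+24+8+9+16+7 = 86
Base→J→Y→R→H→Z→M→Base: 10+12+24+18+10+9+19 = 102
Base→J→Y→R→H→M→Z→Base: 10+12+24+18+16+9+16 = 105
Base→J→Y→R→M→Z→H→Base: 10+12+24+10+9+10+7 = 82
Base→J→Y→R→M→H→Z→Base: 10+12+24+10+16+10+16 = 98
Base→J→Y→Z→R→H→M→Base: 10+12+18+8+18+16+19 = 101
Base→J→Y→Z→R→M→H→Base: 10+12+18+8+10+16+7 = 81
… (352 more)
Base→Y→H→J→Z→M→R→Base: 9+11+4+6+9+10+15 = 64  ← best
The minimum is 64.
One optimal route: Base → Y → H → J → Z → M → R → Base (or its reverse).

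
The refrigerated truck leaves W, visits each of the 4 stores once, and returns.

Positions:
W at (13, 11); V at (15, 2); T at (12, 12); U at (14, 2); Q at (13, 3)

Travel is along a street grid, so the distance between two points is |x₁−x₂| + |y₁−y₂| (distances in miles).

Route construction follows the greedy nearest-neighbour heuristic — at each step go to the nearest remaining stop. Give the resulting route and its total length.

Total distance 26 miles via the nearest-neighbour route W → T → Q → U → V → W.

W → [T:2 / Q:8 / U:10 / V:11] → T (2)
T → [Q:10 / U:12 / V:13] → Q (10)
Q → [U:2 / V:3] → U (2)
U → [V:1] → V (1)
Return V→W: 11.
Total = 2 + 10 + 2 + 1 + 11 = 26.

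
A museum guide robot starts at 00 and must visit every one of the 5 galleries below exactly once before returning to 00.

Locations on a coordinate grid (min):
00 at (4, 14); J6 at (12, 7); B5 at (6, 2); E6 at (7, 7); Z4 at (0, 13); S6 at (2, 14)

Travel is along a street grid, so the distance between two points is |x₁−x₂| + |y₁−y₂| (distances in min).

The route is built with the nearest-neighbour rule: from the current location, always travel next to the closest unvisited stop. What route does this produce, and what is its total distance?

Total distance 48 min via the nearest-neighbour route 00 → S6 → Z4 → E6 → J6 → B5 → 00.

At 00 the remaining stops are S6 2, Z4 5, E6 10, B5 14, J6 15; go to S6.
At S6 the remaining stops are Z4 3, E6 12, B5 16, J6 17; go to Z4.
At Z4 the remaining stops are E6 13, B5 17, J6 18; go to E6.
At E6 the remaining stops are J6 5, B5 6; go to J6.
At J6 the remaining stops are B5 11; go to B5.
Return B5→00: 14.
Total = 2 + 3 + 13 + 5 + 11 + 14 = 48.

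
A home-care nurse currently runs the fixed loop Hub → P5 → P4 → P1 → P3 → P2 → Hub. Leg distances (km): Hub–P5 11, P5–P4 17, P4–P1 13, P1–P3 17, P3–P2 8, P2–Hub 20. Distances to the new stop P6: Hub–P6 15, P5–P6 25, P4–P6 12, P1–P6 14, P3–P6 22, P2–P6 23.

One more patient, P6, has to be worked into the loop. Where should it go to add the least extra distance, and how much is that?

Adding 13 km by placing P6 on the P4–P1 leg.

Insertion cost between consecutive stops i–j is d(i,P6) + d(P6,j) − d(i,j):
  between Hub and P5: 15 + 25 − 11 = 29
  between P5 and P4: 25 + 12 − 17 = 20
  between P4 and P1: 12 + 14 − 13 = 13
  between P1 and P3: 14 + 22 − 17 = 19
  between P3 and P2: 22 + 23 − 8 = 37
  between P2 and Hub: 23 + 15 − 20 = 18
Cheapest insertion is between P4 and P1, adding 13.
New total = 86 + 13 = 99.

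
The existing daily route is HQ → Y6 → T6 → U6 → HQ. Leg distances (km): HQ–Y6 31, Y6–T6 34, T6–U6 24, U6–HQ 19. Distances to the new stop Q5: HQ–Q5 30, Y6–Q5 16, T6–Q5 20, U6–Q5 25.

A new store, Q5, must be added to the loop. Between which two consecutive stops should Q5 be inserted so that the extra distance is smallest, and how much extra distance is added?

Minimum extra distance: 2 km, inserting Q5 between Y6 and T6.

Insertion cost between consecutive stops i–j is d(i,Q5) + d(Q5,j) − d(i,j):
  between HQ and Y6: 30 + 16 − 31 = 15
  between Y6 and T6: 16 + 20 − 34 = 2
  between T6 and U6: 20 + 25 − 24 = 21
  between U6 and HQ: 25 + 30 − 19 = 36
Cheapest insertion is between Y6 and T6, adding 2.
New total = 108 + 2 = 110.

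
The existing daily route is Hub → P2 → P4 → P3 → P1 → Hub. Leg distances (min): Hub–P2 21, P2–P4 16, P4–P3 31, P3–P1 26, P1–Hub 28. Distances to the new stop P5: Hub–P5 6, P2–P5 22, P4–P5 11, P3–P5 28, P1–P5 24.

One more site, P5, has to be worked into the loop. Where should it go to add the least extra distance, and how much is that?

Minimum extra distance: 2 min, inserting P5 between P1 and Hub.

Insertion cost between consecutive stops i–j is d(i,P5) + d(P5,j) − d(i,j):
  between Hub and P2: 6 + 22 − 21 = 7
  between P2 and P4: 22 + 11 − 16 = 17
  between P4 and P3: 11 + 28 − 31 = 8
  between P3 and P1: 28 + 24 − 26 = 26
  between P1 and Hub: 24 + 6 − 28 = 2
Cheapest insertion is between P1 and Hub, adding 2.
New total = 122 + 2 = 124.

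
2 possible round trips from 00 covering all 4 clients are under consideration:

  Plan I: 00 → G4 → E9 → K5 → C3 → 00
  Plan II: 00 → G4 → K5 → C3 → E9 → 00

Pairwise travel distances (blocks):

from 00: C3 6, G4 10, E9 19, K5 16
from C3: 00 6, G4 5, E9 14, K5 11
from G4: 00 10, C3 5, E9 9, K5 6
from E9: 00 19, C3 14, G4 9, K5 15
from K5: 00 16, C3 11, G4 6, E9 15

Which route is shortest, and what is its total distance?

Shortest is Plan I, total 51 blocks.

Plan I: 10 + 9 + 15 + 11 + 6 = 51
Plan II: 10 + 6 + 11 + 14 + 19 = 60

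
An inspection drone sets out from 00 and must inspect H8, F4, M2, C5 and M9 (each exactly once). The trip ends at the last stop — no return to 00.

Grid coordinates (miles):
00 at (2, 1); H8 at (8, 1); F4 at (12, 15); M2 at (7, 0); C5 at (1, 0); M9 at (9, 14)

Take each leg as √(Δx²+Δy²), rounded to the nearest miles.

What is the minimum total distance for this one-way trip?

Minimum one-way distance = 24 miles.

There are 5! = 120 possible orderings.
00 → H8 → F4 → M2 → C5 → M9: 6+15+16+6+16 = 59
00 → H8 → F4 → M2 → M9 → C5: 6+15+16+14+16 = 67
00 → H8 → F4 → C5 → M2 → M9: 6+15+19+6+14 = 60
00 → H8 → F4 → C5 → M9 → M2: 6+15+19+16+14 = 70
00 → H8 → F4 → M9 → M2 → C5: 6+15+3+14+6 = 44
00 → H8 → F4 → M9 → C5 → M2: 6+15+3+16+6 = 46
00 → H8 → M2 → F4 → C5 → M9: 6+1+16+19+16 = 58
00 → H8 → M2 → F4 → M9 → C5: 6+1+16+3+16 = 42
00 → H8 → M2 → C5 → F4 → M9: 6+1+6+19+3 = 35
00 → H8 → M2 → C5 → M9 → F4: 6+1+6+16+3 = 32
00 → H8 → M2 → M9 → F4 → C5: 6+1+14+3+19 = 43
00 → H8 → M2 → M9 → C5 → F4: 6+1+14+16+19 = 56
00 → H8 → C5 → F4 → M2 → M9: 6+7+19+16+14 = 62
00 → H8 → C5 → F4 → M9 → M2: 6+7+19+3+14 = 49
… (106 more)
00 → C5 → M2 → H8 → M9 → F4: 1+6+1+13+3 = 24  ← best
The minimum is 24.
One shortest path: 00 → C5 → M2 → H8 → M9 → F4.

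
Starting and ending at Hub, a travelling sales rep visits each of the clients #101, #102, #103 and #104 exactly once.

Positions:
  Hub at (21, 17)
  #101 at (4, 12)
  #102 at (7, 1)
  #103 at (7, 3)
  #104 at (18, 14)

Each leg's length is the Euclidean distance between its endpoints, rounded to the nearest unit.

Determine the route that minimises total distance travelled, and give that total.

Hub - #101 - #102 - #103 - #104 - Hub: 18+11+2+16+4 = 51
Hub - #101 - #102 - #104 - #103 - Hub: 18+11+17+16+20 = 82
Hub - #101 - #103 - #102 - #104 - Hub: 18+9+2+17+4 = 50
Hub - #101 - #103 - #104 - #102 - Hub: 18+9+16+17+21 = 81
Hub - #101 - #104 - #102 - #103 - Hub: 18+14+17+2+20 = 71
Hub - #101 - #104 - #103 - #102 - Hub: 18+14+16+2+21 = 71
Hub - #102 - #101 - #103 - #104 - Hub: 21+11+9+16+4 = 61
Hub - #102 - #101 - #104 - #103 - Hub: 21+11+14+16+20 = 82
Hub - #102 - #103 - #101 - #104 - Hub: 21+2+9+14+4 = 50
Hub - #102 - #104 - #101 - #103 - Hub: 21+17+14+9+20 = 81
Hub - #103 - #101 - #102 - #104 - Hub: 20+9+11+17+4 = 61
Hub - #103 - #102 - #101 - #104 - Hub: 20+2+11+14+4 = 51
The minimum is 50.
One optimal route: Hub → #101 → #103 → #102 → #104 → Hub (or its reverse).

Shortest round trip = 50.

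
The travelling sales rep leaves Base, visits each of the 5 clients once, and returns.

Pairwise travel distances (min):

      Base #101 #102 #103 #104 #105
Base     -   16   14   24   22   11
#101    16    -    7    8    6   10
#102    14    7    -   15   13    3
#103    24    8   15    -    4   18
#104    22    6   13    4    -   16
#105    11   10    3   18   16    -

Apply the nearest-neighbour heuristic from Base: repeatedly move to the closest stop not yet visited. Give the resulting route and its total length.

Base → [#105:11 / #102:14 / #101:16 / #104:22 / #103:24] → #105 (11)
#105 → [#102:3 / #101:10 / #104:16 / #103:18] → #102 (3)
#102 → [#101:7 / #104:13 / #103:15] → #101 (7)
#101 → [#104:6 / #103:8] → #104 (6)
#104 → [#103:4] → #103 (4)
Return #103→Base: 24.
Total = 11 + 3 + 7 + 6 + 4 + 24 = 55.

55 min along Base → #105 → #102 → #101 → #104 → #103 → Base.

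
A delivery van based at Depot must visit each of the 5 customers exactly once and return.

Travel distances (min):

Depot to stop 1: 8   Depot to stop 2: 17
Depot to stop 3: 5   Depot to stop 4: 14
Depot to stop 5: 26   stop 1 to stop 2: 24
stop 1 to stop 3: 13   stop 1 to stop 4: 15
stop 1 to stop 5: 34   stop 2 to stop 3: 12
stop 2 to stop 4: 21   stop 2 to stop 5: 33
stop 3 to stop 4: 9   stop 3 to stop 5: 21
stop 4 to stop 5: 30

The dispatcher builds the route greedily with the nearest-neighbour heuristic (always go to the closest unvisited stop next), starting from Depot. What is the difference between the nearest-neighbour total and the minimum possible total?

9 min longer than the optimal tour.

From Depot: stop 3=5, stop 1=8, stop 4=14, stop 2=17, stop 5=26 → choose stop 3 (5).
From stop 3: stop 4=9, stop 2=12, stop 1=13, stop 5=21 → choose stop 4 (9).
From stop 4: stop 1=15, stop 2=21, stop 5=30 → choose stop 1 (15).
From stop 1: stop 2=24, stop 5=34 → choose stop 2 (24).
From stop 2: stop 5=33 → choose stop 5 (33).
NN route Depot → stop 3 → stop 4 → stop 1 → stop 2 → stop 5 → Depot costs 112.
Optimal: Depot → stop 1 → stop 4 → stop 2 → stop 3 → stop 5 → Depot costs 103 (by enumerating all 60 distinct tours).
Excess = 112 − 103 = 9.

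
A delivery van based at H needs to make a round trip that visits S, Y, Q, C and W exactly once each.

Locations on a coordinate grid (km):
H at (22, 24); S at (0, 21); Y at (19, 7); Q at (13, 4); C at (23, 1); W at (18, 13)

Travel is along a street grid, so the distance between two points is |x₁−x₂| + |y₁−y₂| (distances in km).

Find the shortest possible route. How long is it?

H-S-Y-Q-C-W-H: 25+33+9+13+17+15 = 112
H-S-Y-Q-W-C-H: 25+33+9+14+17+24 = 122
H-S-Y-C-Q-W-H: 25+33+10+13+14+15 = 110
H-S-Y-C-W-Q-H: 25+33+10+17+14+29 = 128
H-S-Y-W-Q-C-H: 25+33+7+14+13+24 = 116
H-S-Y-W-C-Q-H: 25+33+7+17+13+29 = 124
H-S-Q-Y-C-W-H: 25+30+9+10+17+15 = 106
H-S-Q-Y-W-C-H: 25+30+9+7+17+24 = 112
H-S-Q-C-Y-W-H: 25+30+13+10+7+15 = 100
H-S-Q-C-W-Y-H: 25+30+13+17+7+20 = 112
H-S-Q-W-Y-C-H: 25+30+14+7+10+24 = 110
H-S-Q-W-C-Y-H: 25+30+14+17+10+20 = 116
H-S-C-Y-Q-W-H: 25+43+10+9+14+15 = 116
H-S-C-Y-W-Q-H: 25+43+10+7+14+29 = 128
… (46 more)
The minimum is 100.
One optimal route: H → S → Q → C → Y → W → H (or its reverse).

100 km — the shortest possible round trip.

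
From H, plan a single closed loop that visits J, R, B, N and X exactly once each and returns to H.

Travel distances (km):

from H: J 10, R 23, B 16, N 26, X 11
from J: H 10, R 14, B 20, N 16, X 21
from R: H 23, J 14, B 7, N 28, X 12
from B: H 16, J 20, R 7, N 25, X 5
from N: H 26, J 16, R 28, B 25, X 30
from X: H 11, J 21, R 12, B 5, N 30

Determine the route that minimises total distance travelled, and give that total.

With 5 stops there are 5!/2 = 60 distinct round trips (a route and its reverse cost the same).
H-J-R-B-N-X-H: 10+14+7+25+30+11 = 97
H-J-R-B-X-N-H: 10+14+7+5+30+26 = 92
H-J-R-N-B-X-H: 10+14+28+25+5+11 = 93
H-J-R-N-X-B-H: 10+14+28+30+5+16 = 103
H-J-R-X-B-N-H: 10+14+12+5+25+26 = 92
H-J-R-X-N-B-H: 10+14+12+30+25+16 = 107
H-J-B-R-N-X-H: 10+20+7+28+30+11 = 106
H-J-B-R-X-N-H: 10+20+7+12+30+26 = 105
H-J-B-N-R-X-H: 10+20+25+28+12+11 = 106
H-J-B-N-X-R-H: 10+20+25+30+12+23 = 120
H-J-B-X-R-N-H: 10+20+5+12+28+26 = 101
H-J-B-X-N-R-H: 10+20+5+30+28+23 = 116
H-J-N-R-B-X-H: 10+16+28+7+5+11 = 77
H-J-N-R-X-B-H: 10+16+28+12+5+16 = 87
… (46 more)
The minimum is 77.
One optimal route: H → J → N → R → B → X → H (or its reverse).

77 km — the shortest possible round trip.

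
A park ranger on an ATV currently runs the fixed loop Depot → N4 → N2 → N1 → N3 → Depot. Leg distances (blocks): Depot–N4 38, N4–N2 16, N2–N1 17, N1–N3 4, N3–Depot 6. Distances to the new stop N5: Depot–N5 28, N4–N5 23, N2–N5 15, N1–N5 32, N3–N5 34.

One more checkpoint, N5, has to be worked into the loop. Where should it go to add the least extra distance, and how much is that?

Insertion cost between consecutive stops i–j is d(i,N5) + d(N5,j) − d(i,j):
  between Depot and N4: 28 + 23 − 38 = 13
  between N4 and N2: 23 + 15 − 16 = 22
  between N2 and N1: 15 + 32 − 17 = 30
  between N1 and N3: 32 + 34 − 4 = 62
  between N3 and Depot: 34 + 28 − 6 = 56
Cheapest insertion is between Depot and N4, adding 13.
New total = 81 + 13 = 94.

+13 blocks — insert N5 between Depot and N4.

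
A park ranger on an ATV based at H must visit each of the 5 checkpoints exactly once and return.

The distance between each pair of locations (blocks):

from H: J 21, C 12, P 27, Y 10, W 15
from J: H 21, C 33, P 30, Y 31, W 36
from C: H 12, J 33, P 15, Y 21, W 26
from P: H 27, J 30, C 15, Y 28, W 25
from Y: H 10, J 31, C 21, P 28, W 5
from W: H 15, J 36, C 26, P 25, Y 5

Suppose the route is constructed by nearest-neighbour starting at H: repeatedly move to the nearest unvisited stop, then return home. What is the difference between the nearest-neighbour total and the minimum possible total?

H: Y=10, C=12, W=15, J=21, P=27 ⇒ Y
Y: W=5, C=21, P=28, J=31 ⇒ W
W: P=25, C=26, J=36 ⇒ P
P: C=15, J=30 ⇒ C
C: J=33 ⇒ J
NN route H → Y → W → P → C → J → H costs 109.
Optimal: H → J → P → C → Y → W → H costs 107 (by enumerating all 60 distinct tours).
Excess = 109 − 107 = 2.

Excess over optimum: 2 blocks.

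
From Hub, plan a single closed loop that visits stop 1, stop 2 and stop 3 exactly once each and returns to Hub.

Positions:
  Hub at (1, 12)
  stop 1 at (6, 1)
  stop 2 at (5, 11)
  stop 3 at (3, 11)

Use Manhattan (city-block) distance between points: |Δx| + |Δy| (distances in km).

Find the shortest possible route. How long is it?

Shortest round trip = 32 km.

Hub - stop 1 - stop 2 - stop 3 - Hub: 16+11+2+3 = 32
Hub - stop 1 - stop 3 - stop 2 - Hub: 16+13+2+5 = 36
Hub - stop 2 - stop 1 - stop 3 - Hub: 5+11+13+3 = 32
The minimum is 32.
One optimal route: Hub → stop 1 → stop 2 → stop 3 → Hub (or its reverse).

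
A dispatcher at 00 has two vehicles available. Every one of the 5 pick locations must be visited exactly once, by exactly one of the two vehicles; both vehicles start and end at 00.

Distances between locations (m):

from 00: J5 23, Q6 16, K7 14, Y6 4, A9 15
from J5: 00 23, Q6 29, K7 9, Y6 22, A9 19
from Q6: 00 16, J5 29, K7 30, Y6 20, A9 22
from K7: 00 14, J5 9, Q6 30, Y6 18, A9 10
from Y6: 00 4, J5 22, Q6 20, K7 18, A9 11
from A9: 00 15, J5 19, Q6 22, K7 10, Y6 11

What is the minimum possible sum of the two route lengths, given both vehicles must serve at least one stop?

There are 2^4 − 1 = 15 ways to divide the 5 stops into two non-empty groups. For each, the best each vehicle can do is its own shortest tour through its group:
  {J5} + {Q6, K7, Y6, A9}: 46 + 70 = 116
  {Q6} + {J5, K7, Y6, A9}: 32 + 57 = 89
  {J5, Q6} + {K7, Y6, A9}: 68 + 39 = 107
  {K7} + {J5, Q6, Y6, A9}: 28 + 79 = 107
  {J5, K7} + {Q6, Y6, A9}: 46 + 53 = 99
  {Q6, K7} + {J5, Y6, A9}: 60 + 57 = 117
  … (15 splits in total)
  {Y6} + {J5, Q6, K7, A9}: 8 + 79 = 87  ← best
Best: vehicle 1 00 → Y6 → 00 = 8; vehicle 2 00 → Q6 → J5 → K7 → A9 → 00 = 79; combined 87.

Minimum combined distance: 87 m.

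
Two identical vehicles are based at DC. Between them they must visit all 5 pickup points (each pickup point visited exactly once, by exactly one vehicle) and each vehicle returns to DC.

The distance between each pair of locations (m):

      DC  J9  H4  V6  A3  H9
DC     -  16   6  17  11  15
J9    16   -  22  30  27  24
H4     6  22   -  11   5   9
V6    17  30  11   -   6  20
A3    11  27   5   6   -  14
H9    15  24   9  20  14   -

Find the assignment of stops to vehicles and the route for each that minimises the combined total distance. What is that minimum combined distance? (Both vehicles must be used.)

Minimum combined distance: 84 m.

Check every non-empty split of the stops between the two vehicles; for each half take its own optimal tour:
  {J9} + {H4, V6, A3, H9}: 32 + 52 = 84
  {H4} + {J9, V6, A3, H9}: 12 + 77 = 89
  {J9, H4} + {V6, A3, H9}: 44 + 52 = 96
  {V6} + {J9, H4, A3, H9}: 34 + 65 = 99
  {J9, V6} + {H4, A3, H9}: 63 + 40 = 103
  {H4, V6} + {J9, A3, H9}: 34 + 65 = 99
  … (15 splits in total)
Best: vehicle 1 DC → J9 → DC = 32; vehicle 2 DC → H4 → V6 → A3 → H9 → DC = 52; combined 84.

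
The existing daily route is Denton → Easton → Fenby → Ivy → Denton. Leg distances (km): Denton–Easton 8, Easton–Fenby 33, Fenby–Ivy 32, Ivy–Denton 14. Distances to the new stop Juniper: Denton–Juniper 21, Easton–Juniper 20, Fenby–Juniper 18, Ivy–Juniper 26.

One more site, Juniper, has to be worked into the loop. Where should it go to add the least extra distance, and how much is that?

Insertion cost between consecutive stops i–j is d(i,Juniper) + d(Juniper,j) − d(i,j):
  between Denton and Easton: 21 + 20 − 8 = 33
  between Easton and Fenby: 20 + 18 − 33 = 5
  between Fenby and Ivy: 18 + 26 − 32 = 12
  between Ivy and Denton: 26 + 21 − 14 = 33
Cheapest insertion is between Easton and Fenby, adding 5.
New total = 87 + 5 = 92.

Adding 5 km by placing Juniper on the Easton–Fenby leg.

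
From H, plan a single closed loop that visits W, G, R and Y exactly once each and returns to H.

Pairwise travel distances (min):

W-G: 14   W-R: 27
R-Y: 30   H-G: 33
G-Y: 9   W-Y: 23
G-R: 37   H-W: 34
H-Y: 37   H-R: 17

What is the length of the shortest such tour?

H-W-G-R-Y-H: 34+14+37+30+37 = 152
H-W-G-Y-R-H: 34+14+9+30+17 = 104
H-W-R-G-Y-H: 34+27+37+9+37 = 144
H-W-R-Y-G-H: 34+27+30+9+33 = 133
H-W-Y-G-R-H: 34+23+9+37+17 = 120
H-W-Y-R-G-H: 34+23+30+37+33 = 157
H-G-W-R-Y-H: 33+14+27+30+37 = 141
H-G-W-Y-R-H: 33+14+23+30+17 = 117
H-G-R-W-Y-H: 33+37+27+23+37 = 157
H-G-Y-W-R-H: 33+9+23+27+17 = 109
H-R-W-G-Y-H: 17+27+14+9+37 = 104
H-R-G-W-Y-H: 17+37+14+23+37 = 128
The minimum is 104.
One optimal route: H → W → G → Y → R → H (or its reverse).

Minimum total distance: 104 min.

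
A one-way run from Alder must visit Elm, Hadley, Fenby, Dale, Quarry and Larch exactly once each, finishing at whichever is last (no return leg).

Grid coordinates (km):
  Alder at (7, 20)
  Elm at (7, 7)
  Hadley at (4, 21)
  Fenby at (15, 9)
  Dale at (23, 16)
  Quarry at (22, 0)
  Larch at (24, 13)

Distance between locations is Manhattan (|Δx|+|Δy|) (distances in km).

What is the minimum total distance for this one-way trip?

There are 6! = 720 possible orderings.
Alder → Elm → Hadley → Fenby → Dale → Quarry → Larch: 13+17+23+15+17+15 = 100
Alder → Elm → Hadley → Fenby → Dale → Larch → Quarry: 13+17+23+15+4+15 = 87
Alder → Elm → Hadley → Fenby → Quarry → Dale → Larch: 13+17+23+16+17+4 = 90
Alder → Elm → Hadley → Fenby → Quarry → Larch → Dale: 13+17+23+16+15+4 = 88
Alder → Elm → Hadley → Fenby → Larch → Dale → Quarry: 13+17+23+13+4+17 = 87
Alder → Elm → Hadley → Fenby → Larch → Quarry → Dale: 13+17+23+13+15+17 = 98
Alder → Elm → Hadley → Dale → Fenby → Quarry → Larch: 13+17+24+15+16+15 = 100
Alder → Elm → Hadley → Dale → Fenby → Larch → Quarry: 13+17+24+15+13+15 = 97
… (712 more)
Alder → Hadley → Elm → Fenby → Dale → Larch → Quarry: 4+17+10+15+4+15 = 65  ← best
The minimum is 65.
One shortest path: Alder → Hadley → Elm → Fenby → Dale → Larch → Quarry.

65 km — the minimum one-way total.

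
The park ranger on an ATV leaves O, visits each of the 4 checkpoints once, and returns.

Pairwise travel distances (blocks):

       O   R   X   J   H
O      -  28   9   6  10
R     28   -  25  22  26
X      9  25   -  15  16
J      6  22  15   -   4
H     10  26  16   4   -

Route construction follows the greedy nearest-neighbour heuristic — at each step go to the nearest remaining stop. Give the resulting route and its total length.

Nearest-neighbour total = 79 blocks; route O → J → H → X → R → O.

At O the remaining stops are J 6, X 9, H 10, R 28; go to J.
At J the remaining stops are H 4, X 15, R 22; go to H.
At H the remaining stops are X 16, R 26; go to X.
At X the remaining stops are R 25; go to R.
Return R→O: 28.
Total = 6 + 4 + 16 + 25 + 28 = 79.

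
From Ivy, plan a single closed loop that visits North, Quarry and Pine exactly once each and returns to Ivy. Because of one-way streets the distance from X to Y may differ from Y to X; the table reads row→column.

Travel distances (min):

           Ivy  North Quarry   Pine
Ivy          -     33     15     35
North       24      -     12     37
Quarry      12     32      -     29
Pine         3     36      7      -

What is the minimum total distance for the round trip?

Ivy-North-Quarry-Pine-Ivy: 33+12+29+3 = 77
Ivy-North-Pine-Quarry-Ivy: 33+37+7+12 = 89
Ivy-Quarry-North-Pine-Ivy: 15+32+37+3 = 87
Ivy-Quarry-Pine-North-Ivy: 15+29+36+24 = 104
Ivy-Pine-North-Quarry-Ivy: 35+36+12+12 = 95
Ivy-Pine-Quarry-North-Ivy: 35+7+32+24 = 98
The minimum is 77.
One optimal route: Ivy → North → Quarry → Pine → Ivy.

Minimum total distance: 77 min.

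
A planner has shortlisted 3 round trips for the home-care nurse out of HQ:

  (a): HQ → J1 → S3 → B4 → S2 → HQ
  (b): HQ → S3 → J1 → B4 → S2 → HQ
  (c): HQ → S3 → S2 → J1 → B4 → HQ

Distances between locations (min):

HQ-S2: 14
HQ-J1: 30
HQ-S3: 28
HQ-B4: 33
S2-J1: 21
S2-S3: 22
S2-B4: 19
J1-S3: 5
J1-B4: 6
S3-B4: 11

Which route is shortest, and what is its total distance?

72 min — (b) is the shortest.

(a): 30 + 5 + 11 + 19 + 14 = 79
(b): 28 + 5 + 6 + 19 + 14 = 72
(c): 28 + 22 + 21 + 6 + 33 = 110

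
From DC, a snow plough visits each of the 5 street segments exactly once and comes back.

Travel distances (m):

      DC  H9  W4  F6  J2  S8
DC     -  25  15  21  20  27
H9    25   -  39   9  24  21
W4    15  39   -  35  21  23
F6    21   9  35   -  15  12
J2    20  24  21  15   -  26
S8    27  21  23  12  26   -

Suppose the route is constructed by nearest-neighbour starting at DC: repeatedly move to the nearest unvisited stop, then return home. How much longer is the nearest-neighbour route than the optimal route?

5 m longer than the optimal tour.

From DC: W4=15, J2=20, F6=21, H9=25, S8=27 → choose W4 (15).
From W4: J2=21, S8=23, F6=35, H9=39 → choose J2 (21).
From J2: F6=15, H9=24, S8=26 → choose F6 (15).
From F6: H9=9, S8=12 → choose H9 (9).
From H9: S8=21 → choose S8 (21).
NN route DC → W4 → J2 → F6 → H9 → S8 → DC costs 108.
Optimal: DC → W4 → S8 → H9 → F6 → J2 → DC costs 103 (by enumerating all 60 distinct tours).
Excess = 108 − 103 = 5.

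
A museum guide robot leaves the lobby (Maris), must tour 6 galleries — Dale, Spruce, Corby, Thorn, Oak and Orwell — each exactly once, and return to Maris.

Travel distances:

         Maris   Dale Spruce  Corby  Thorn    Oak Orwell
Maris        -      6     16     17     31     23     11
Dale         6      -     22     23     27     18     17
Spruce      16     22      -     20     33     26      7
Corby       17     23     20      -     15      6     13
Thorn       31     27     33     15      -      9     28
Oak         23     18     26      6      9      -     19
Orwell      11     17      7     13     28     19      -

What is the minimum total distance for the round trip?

84 — the shortest possible round trip.

With 6 stops there are 6!/2 = 360 distinct round trips (a route and its reverse cost the same).
Maris - Dale - Spruce - Corby - Thorn - Oak - Orwell - Maris: 6+22+20+15+9+19+11 = 102
Maris - Dale - Spruce - Corby - Thorn - Orwell - Oak - Maris: 6+22+20+15+28+19+23 = 133
Maris - Dale - Spruce - Corby - Oak - Thorn - Orwell - Maris: 6+22+20+6+9+28+11 = 102
Maris - Dale - Spruce - Corby - Oak - Orwell - Thorn - Maris: 6+22+20+6+19+28+31 = 132
Maris - Dale - Spruce - Corby - Orwell - Thorn - Oak - Maris: 6+22+20+13+28+9+23 = 121
Maris - Dale - Spruce - Corby - Orwell - Oak - Thorn - Maris: 6+22+20+13+19+9+31 = 120
Maris - Dale - Spruce - Thorn - Corby - Oak - Orwell - Maris: 6+22+33+15+6+19+11 = 112
Maris - Dale - Spruce - Thorn - Corby - Orwell - Oak - Maris: 6+22+33+15+13+19+23 = 131
… (352 more)
Maris - Dale - Thorn - Oak - Corby - Orwell - Spruce - Maris: 6+27+9+6+13+7+16 = 84  ← best
The minimum is 84.
One optimal route: Maris → Dale → Thorn → Oak → Corby → Orwell → Spruce → Maris (or its reverse).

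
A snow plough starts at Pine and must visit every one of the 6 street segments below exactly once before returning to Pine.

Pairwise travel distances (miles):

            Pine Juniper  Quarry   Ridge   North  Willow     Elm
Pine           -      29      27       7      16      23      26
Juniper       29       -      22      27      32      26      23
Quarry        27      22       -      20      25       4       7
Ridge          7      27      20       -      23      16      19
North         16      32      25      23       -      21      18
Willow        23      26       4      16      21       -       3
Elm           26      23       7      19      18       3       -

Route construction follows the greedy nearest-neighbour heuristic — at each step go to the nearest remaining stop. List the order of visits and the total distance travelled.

At Pine the remaining stops are Ridge 7, North 16, Willow 23, Elm 26, Quarry 27, Juniper 29; go to Ridge.
At Ridge the remaining stops are Willow 16, Elm 19, Quarry 20, North 23, Juniper 27; go to Willow.
At Willow the remaining stops are Elm 3, Quarry 4, North 21, Juniper 26; go to Elm.
At Elm the remaining stops are Quarry 7, North 18, Juniper 23; go to Quarry.
At Quarry the remaining stops are Juniper 22, North 25; go to Juniper.
At Juniper the remaining stops are North 32; go to North.
Return North→Pine: 16.
Total = 7 + 16 + 3 + 7 + 22 + 32 + 16 = 103.

Total distance 103 miles via the nearest-neighbour route Pine → Ridge → Willow → Elm → Quarry → Juniper → North → Pine.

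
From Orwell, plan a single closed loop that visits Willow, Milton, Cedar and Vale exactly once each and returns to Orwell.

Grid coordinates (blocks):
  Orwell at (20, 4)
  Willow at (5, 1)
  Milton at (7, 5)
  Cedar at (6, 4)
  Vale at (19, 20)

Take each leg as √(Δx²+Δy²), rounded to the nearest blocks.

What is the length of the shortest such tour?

There are 12 distinct closed tours to check (reversals are equivalent).
Orwell-Willow-Milton-Cedar-Vale-Orwell: 15+4+1+21+16 = 57
Orwell-Willow-Milton-Vale-Cedar-Orwell: 15+4+19+21+14 = 73
Orwell-Willow-Cedar-Milton-Vale-Orwell: 15+3+1+19+16 = 54
Orwell-Willow-Cedar-Vale-Milton-Orwell: 15+3+21+19+13 = 71
Orwell-Willow-Vale-Milton-Cedar-Orwell: 15+24+19+1+14 = 73
Orwell-Willow-Vale-Cedar-Milton-Orwell: 15+24+21+1+13 = 74
Orwell-Milton-Willow-Cedar-Vale-Orwell: 13+4+3+21+16 = 57
Orwell-Milton-Willow-Vale-Cedar-Orwell: 13+4+24+21+14 = 76
Orwell-Milton-Cedar-Willow-Vale-Orwell: 13+1+3+24+16 = 57
Orwell-Milton-Vale-Willow-Cedar-Orwell: 13+19+24+3+14 = 73
Orwell-Cedar-Willow-Milton-Vale-Orwell: 14+3+4+19+16 = 56
Orwell-Cedar-Milton-Willow-Vale-Orwell: 14+1+4+24+16 = 59
The minimum is 54.
One optimal route: Orwell → Willow → Cedar → Milton → Vale → Orwell (or its reverse).

Shortest round trip = 54 blocks.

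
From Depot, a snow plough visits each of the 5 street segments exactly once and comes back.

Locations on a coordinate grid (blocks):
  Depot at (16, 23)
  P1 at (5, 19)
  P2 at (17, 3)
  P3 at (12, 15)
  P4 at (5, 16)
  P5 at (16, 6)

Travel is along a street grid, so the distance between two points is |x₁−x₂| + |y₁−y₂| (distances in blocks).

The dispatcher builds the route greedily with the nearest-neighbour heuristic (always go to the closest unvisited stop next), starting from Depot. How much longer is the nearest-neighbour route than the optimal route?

Excess over optimum: 8 blocks.

Depot: P3=12, P1=15, P5=17, P4=18, P2=21 ⇒ P3
P3: P4=8, P1=11, P5=13, P2=17 ⇒ P4
P4: P1=3, P5=21, P2=25 ⇒ P1
P1: P5=24, P2=28 ⇒ P5
P5: P2=4 ⇒ P2
NN route Depot → P3 → P4 → P1 → P5 → P2 → Depot costs 72.
Optimal: Depot → P1 → P4 → P3 → P2 → P5 → Depot costs 64 (by enumerating all 60 distinct tours).
Excess = 72 − 64 = 8.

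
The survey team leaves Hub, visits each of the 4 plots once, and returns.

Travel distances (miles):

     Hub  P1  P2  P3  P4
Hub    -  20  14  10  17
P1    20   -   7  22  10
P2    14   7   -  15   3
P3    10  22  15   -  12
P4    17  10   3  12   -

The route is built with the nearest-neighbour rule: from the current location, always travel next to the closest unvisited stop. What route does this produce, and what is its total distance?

Nearest-neighbour total = 52 miles; route Hub → P3 → P4 → P2 → P1 → Hub.

From Hub: distances to unvisited — P3=10, P2=14, P4=17, P1=20. Nearest is P3 (10).
From P3: distances to unvisited — P4=12, P2=15, P1=22. Nearest is P4 (12).
From P4: distances to unvisited — P2=3, P1=10. Nearest is P2 (3).
From P2: distances to unvisited — P1=7. Nearest is P1 (7).
Return P1→Hub: 20.
Total = 10 + 12 + 3 + 7 + 20 = 52.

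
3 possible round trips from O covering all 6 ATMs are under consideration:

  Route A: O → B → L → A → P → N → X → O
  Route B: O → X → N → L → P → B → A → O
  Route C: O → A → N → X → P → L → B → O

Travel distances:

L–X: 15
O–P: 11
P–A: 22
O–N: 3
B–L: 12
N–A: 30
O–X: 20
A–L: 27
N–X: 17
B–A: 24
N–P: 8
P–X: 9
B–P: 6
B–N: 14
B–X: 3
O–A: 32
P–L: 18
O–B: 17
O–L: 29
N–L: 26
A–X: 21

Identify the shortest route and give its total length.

Shortest is Route A, total 123.

Route A: 17 + 12 + 27 + 22 + 8 + 17 + 20 = 123
Route B: 20 + 17 + 26 + 18 + 6 + 24 + 32 = 143
Route C: 32 + 30 + 17 + 9 + 18 + 12 + 17 = 135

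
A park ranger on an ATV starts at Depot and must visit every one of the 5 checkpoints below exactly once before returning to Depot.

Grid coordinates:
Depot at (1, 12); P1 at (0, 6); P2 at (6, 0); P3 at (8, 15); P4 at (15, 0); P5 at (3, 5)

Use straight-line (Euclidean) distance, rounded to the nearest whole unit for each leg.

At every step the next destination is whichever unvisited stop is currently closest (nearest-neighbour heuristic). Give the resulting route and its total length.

At Depot the remaining stops are P1 6, P5 7, P3 8, P2 13, P4 18; go to P1.
At P1 the remaining stops are P5 3, P2 8, P3 12, P4 16; go to P5.
At P5 the remaining stops are P2 6, P3 11, P4 13; go to P2.
At P2 the remaining stops are P4 9, P3 15; go to P4.
At P4 the remaining stops are P3 17; go to P3.
Return P3→Depot: 8.
Total = 6 + 3 + 6 + 9 + 17 + 8 = 49.

Nearest-neighbour total = 49; route Depot → P1 → P5 → P2 → P4 → P3 → Depot.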